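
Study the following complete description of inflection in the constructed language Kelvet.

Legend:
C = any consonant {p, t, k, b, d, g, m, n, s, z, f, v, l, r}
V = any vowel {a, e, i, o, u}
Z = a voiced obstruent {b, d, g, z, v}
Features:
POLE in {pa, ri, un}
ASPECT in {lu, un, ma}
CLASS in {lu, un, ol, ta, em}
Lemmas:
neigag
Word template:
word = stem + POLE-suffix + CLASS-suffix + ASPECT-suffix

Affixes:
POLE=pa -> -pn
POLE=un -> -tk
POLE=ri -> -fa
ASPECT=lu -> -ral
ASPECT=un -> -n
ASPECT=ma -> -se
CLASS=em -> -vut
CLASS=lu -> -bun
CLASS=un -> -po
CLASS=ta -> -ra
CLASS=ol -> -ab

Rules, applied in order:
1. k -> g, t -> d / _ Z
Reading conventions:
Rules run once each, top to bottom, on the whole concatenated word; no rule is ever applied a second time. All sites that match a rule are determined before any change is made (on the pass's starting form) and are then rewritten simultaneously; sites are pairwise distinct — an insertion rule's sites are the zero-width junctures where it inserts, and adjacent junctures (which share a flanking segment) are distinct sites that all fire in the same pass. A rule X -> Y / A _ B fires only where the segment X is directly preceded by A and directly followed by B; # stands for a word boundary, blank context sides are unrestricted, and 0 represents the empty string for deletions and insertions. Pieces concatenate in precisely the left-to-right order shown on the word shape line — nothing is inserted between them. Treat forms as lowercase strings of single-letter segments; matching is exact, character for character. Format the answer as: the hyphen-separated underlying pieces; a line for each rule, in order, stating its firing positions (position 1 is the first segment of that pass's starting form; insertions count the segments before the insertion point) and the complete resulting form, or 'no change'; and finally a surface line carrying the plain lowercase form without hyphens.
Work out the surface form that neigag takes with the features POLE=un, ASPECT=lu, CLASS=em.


underlying: neigag-tk-vut-ral
1. k -> g, t -> d / _ Z: fires at position(s) 8: neigagtgvutral
surface: neigagtgvutral


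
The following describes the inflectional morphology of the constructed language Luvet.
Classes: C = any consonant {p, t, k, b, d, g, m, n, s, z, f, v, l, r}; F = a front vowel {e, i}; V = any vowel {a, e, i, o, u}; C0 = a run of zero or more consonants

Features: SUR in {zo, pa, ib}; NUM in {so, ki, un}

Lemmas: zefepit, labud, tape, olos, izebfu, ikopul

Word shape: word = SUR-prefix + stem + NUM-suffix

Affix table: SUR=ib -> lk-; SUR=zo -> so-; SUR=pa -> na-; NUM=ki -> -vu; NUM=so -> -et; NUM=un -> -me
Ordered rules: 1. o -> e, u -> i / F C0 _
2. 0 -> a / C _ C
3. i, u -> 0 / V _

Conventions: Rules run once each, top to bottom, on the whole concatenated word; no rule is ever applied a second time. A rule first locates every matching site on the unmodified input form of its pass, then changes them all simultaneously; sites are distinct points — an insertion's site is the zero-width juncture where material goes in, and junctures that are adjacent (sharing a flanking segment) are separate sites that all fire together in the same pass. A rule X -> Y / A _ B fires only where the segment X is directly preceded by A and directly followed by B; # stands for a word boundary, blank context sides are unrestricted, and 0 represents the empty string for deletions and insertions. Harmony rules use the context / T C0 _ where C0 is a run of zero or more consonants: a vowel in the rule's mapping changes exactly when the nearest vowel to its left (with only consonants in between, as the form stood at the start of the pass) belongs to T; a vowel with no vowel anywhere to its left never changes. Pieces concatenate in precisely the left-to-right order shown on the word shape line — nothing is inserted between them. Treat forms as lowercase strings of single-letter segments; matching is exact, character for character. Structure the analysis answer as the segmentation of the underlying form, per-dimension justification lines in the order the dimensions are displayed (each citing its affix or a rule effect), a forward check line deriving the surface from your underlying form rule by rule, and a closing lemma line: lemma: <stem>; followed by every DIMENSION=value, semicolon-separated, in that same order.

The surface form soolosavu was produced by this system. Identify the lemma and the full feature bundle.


underlying: so-olos-vu
SUR=zo - signalled by the affix so-
NUM=ki - signalled by the affix -vu
check: soolosvu -> soolosvu -> soolosavu -> soolosavu
lemma: olos; SUR=zo; NUM=ki


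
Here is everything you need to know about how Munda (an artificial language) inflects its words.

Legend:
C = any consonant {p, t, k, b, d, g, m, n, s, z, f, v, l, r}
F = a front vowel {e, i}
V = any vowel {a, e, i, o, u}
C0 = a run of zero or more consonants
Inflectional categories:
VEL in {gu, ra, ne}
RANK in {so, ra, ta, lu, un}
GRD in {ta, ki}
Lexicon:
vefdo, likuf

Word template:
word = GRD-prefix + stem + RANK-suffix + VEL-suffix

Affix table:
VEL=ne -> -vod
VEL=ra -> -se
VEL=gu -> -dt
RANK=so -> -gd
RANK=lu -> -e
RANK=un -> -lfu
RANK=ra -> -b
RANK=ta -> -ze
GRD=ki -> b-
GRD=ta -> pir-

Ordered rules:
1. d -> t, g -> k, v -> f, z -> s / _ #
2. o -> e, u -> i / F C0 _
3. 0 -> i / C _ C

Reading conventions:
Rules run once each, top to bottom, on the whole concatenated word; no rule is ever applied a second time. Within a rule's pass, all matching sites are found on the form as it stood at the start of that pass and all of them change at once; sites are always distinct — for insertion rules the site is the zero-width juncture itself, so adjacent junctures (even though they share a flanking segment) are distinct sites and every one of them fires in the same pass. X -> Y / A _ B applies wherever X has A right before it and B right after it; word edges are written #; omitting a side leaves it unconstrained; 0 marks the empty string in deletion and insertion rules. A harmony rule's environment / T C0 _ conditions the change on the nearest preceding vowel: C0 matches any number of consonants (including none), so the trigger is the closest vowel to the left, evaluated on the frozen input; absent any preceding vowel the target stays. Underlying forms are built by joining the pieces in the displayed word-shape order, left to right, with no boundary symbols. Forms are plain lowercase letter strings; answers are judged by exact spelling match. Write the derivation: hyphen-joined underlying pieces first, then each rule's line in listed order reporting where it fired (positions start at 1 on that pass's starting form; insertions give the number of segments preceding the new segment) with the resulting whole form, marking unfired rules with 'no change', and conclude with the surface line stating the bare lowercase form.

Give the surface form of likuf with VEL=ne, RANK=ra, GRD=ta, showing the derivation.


underlying: pir-likuf-b-vod
1. d -> t, g -> k, v -> f, z -> s / _ #: fires at position(s) 12: pirlikufbvot
2. o -> e, u -> i / F C0 _: fires at position(s) 7: pirlikifbvot
3. 0 -> i / C _ C: inserts after position(s) 3, 8, 9: pirilikifibivot
surface: pirilikifibivot


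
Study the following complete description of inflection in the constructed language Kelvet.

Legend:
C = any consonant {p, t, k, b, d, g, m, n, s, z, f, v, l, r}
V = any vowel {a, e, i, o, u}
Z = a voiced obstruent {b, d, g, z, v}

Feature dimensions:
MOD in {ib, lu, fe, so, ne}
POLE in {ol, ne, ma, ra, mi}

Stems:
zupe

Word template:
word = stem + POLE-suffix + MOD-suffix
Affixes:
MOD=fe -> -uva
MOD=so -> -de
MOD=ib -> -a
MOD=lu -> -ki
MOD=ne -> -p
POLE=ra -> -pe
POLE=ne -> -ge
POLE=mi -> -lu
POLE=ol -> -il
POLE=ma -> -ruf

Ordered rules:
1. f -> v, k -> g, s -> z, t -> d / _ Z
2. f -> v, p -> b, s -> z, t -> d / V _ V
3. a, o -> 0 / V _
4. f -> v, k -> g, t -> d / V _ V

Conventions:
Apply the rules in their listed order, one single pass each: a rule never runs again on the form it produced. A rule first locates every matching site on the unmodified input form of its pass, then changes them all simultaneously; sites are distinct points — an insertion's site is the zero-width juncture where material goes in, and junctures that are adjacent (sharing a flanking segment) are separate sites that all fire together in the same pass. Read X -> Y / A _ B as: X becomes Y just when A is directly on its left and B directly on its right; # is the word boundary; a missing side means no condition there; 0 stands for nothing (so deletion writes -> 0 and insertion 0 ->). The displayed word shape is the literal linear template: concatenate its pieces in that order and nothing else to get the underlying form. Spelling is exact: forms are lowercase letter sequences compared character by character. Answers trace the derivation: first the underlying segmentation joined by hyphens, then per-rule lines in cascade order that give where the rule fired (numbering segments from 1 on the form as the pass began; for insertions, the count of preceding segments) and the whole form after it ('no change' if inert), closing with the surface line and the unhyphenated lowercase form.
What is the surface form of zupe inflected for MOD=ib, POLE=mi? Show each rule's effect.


underlying: zupe-lu-a
1. f -> v, k -> g, s -> z, t -> d / _ Z: no change
2. f -> v, p -> b, s -> z, t -> d / V _ V: fires at position(s) 3: zubelua
3. a, o -> 0 / V _: fires at position(s) 7: zubelu
4. f -> v, k -> g, t -> d / V _ V: no change
surface: zubelu


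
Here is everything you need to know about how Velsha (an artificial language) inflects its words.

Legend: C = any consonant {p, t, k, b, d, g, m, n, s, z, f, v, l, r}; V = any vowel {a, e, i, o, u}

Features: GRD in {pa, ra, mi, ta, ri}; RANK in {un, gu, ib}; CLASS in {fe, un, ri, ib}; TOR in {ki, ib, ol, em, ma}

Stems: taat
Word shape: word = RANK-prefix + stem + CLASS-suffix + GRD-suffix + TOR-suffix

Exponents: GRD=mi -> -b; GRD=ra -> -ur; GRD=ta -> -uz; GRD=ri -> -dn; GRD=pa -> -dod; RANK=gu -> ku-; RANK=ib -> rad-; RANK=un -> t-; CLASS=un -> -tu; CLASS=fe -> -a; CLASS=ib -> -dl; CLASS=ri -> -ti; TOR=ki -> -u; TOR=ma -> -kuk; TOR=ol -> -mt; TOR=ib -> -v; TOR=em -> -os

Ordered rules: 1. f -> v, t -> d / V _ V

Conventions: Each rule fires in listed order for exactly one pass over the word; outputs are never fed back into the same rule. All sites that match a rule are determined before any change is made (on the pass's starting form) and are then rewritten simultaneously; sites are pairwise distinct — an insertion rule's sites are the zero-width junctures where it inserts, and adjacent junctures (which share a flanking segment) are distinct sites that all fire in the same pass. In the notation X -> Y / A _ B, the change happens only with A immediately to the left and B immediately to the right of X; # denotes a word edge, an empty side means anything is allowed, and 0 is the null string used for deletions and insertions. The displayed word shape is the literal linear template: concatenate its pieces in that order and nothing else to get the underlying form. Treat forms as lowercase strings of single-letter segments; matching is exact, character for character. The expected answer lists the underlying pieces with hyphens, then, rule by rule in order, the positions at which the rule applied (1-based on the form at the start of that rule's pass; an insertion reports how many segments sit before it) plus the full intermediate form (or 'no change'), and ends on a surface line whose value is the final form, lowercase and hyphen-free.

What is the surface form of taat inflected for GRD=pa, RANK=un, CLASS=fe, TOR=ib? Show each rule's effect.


underlying: t-taat-a-dod-v
1. f -> v, t -> d / V _ V: fires at position(s) 5: ttaadadodv
surface: ttaadadodv


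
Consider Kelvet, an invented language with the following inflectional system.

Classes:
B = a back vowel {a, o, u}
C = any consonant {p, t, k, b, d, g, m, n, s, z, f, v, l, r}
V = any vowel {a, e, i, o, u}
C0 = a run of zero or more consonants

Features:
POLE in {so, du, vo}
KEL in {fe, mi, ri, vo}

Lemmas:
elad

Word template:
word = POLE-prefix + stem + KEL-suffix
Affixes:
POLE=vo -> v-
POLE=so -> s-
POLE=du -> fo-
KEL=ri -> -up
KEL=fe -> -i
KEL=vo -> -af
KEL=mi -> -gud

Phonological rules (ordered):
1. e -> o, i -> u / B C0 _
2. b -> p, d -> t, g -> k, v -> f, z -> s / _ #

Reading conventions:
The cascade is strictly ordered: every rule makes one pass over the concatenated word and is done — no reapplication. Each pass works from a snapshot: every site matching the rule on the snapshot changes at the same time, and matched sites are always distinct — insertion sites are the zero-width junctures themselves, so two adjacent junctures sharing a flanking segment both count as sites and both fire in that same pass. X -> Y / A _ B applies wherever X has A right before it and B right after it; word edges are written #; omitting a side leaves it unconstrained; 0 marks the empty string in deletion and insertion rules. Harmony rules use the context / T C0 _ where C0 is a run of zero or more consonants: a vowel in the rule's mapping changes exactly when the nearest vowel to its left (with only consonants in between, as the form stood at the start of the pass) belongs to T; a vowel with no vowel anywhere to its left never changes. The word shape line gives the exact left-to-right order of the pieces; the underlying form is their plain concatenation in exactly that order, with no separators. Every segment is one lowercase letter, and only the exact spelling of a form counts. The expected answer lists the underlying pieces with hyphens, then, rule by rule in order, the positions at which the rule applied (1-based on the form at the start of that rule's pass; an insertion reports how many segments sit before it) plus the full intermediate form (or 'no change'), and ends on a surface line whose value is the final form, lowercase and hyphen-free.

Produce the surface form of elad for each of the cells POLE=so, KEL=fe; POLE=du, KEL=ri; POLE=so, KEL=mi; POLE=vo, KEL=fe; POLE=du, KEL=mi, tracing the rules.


cell POLE=so, KEL=fe:
underlying: s-elad-i
1. e -> o, i -> u / B C0 _: fires at position(s) 6: seladu
2. b -> p, d -> t, g -> k, v -> f, z -> s / _ #: no change
surface: seladu

cell POLE=du, KEL=ri:
underlying: fo-elad-up
1. e -> o, i -> u / B C0 _: fires at position(s) 3: fooladup
2. b -> p, d -> t, g -> k, v -> f, z -> s / _ #: no change
surface: fooladup

cell POLE=so, KEL=mi:
underlying: s-elad-gud
1. e -> o, i -> u / B C0 _: no change
2. b -> p, d -> t, g -> k, v -> f, z -> s / _ #: fires at position(s) 8: seladgut
surface: seladgut

cell POLE=vo, KEL=fe:
underlying: v-elad-i
1. e -> o, i -> u / B C0 _: fires at position(s) 6: veladu
2. b -> p, d -> t, g -> k, v -> f, z -> s / _ #: no change
surface: veladu

cell POLE=du, KEL=mi:
underlying: fo-elad-gud
1. e -> o, i -> u / B C0 _: fires at position(s) 3: fooladgud
2. b -> p, d -> t, g -> k, v -> f, z -> s / _ #: fires at position(s) 9: fooladgut
surface: fooladgut


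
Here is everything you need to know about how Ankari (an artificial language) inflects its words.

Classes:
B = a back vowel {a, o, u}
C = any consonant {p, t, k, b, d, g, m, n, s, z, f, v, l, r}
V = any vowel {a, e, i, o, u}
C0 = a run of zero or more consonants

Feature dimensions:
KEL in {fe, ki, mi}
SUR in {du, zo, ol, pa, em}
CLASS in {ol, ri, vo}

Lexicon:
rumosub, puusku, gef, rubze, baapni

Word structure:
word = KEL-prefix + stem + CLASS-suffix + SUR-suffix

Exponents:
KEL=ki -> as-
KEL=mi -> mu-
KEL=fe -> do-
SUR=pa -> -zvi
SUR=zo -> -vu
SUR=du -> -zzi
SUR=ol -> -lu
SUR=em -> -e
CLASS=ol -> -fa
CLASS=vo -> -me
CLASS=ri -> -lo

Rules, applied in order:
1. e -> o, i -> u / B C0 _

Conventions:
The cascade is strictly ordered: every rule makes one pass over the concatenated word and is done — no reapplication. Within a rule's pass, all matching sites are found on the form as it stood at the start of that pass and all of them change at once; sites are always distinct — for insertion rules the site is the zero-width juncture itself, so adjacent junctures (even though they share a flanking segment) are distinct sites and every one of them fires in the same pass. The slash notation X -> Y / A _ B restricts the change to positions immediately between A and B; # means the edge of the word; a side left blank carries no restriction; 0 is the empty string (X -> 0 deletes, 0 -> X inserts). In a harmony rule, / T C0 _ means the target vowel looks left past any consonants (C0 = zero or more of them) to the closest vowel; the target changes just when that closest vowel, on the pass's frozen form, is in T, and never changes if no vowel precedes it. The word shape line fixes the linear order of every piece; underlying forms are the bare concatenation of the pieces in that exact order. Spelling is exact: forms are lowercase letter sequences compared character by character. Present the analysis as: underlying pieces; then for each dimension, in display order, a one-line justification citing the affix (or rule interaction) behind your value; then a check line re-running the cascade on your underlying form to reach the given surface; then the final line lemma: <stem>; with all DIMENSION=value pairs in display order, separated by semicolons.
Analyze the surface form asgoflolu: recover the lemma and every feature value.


underlying: as-gef-lo-lu
KEL=ki - signalled by the affix as-
SUR=ol - signalled by the affix -lu
CLASS=ri - signalled by the affix -lo
check: asgeflolu -> asgoflolu
lemma: gef; KEL=ki; SUR=ol; CLASS=ri


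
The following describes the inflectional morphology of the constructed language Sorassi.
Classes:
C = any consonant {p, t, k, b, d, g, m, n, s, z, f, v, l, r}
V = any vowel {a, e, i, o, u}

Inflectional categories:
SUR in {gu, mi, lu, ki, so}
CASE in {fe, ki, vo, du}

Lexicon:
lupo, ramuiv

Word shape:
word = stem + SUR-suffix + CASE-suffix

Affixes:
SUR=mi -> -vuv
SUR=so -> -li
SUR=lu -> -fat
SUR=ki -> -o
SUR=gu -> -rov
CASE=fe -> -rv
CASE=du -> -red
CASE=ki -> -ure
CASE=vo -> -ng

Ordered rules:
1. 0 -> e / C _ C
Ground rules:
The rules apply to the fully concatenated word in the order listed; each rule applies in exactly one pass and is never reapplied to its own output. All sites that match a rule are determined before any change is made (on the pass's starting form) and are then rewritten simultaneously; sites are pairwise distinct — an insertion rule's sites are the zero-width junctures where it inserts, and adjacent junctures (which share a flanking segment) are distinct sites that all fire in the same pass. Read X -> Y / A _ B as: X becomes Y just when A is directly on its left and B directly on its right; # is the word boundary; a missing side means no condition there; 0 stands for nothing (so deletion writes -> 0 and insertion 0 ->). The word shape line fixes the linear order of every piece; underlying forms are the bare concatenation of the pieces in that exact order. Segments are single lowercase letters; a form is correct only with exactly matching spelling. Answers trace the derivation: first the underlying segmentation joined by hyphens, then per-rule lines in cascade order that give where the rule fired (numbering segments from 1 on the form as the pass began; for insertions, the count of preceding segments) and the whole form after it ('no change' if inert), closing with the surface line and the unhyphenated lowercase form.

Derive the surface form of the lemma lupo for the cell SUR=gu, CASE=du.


underlying: lupo-rov-red
1. 0 -> e / C _ C: inserts after position(s) 7: luporovered
surface: luporovered


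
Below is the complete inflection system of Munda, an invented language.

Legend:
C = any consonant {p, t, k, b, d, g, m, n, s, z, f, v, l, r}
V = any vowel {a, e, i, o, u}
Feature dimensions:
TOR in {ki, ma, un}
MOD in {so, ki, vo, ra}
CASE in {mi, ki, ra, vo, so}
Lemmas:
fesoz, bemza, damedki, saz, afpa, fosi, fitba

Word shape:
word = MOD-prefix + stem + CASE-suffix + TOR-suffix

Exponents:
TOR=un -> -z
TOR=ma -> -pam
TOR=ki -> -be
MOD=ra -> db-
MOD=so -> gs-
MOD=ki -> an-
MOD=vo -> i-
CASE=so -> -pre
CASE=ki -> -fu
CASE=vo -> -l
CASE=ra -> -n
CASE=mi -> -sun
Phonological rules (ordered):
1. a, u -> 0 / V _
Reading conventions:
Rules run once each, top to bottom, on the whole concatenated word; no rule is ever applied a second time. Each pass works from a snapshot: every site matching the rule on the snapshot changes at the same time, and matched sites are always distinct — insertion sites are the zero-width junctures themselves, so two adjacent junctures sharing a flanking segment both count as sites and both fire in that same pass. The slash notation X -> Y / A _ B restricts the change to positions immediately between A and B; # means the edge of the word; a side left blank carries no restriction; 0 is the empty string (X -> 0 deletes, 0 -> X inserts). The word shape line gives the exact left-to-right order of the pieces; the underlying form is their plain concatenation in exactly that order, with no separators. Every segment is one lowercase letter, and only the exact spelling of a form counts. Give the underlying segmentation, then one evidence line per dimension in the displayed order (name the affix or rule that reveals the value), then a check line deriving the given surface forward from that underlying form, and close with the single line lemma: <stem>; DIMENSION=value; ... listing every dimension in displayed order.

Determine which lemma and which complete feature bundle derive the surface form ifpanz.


underlying: i-afpa-n-z
TOR=un - signalled by the affix -z
MOD=vo - signalled by the affix i-
CASE=ra - signalled by the affix -n
check: iafpanz -> ifpanz
lemma: afpa; TOR=un; MOD=vo; CASE=ra


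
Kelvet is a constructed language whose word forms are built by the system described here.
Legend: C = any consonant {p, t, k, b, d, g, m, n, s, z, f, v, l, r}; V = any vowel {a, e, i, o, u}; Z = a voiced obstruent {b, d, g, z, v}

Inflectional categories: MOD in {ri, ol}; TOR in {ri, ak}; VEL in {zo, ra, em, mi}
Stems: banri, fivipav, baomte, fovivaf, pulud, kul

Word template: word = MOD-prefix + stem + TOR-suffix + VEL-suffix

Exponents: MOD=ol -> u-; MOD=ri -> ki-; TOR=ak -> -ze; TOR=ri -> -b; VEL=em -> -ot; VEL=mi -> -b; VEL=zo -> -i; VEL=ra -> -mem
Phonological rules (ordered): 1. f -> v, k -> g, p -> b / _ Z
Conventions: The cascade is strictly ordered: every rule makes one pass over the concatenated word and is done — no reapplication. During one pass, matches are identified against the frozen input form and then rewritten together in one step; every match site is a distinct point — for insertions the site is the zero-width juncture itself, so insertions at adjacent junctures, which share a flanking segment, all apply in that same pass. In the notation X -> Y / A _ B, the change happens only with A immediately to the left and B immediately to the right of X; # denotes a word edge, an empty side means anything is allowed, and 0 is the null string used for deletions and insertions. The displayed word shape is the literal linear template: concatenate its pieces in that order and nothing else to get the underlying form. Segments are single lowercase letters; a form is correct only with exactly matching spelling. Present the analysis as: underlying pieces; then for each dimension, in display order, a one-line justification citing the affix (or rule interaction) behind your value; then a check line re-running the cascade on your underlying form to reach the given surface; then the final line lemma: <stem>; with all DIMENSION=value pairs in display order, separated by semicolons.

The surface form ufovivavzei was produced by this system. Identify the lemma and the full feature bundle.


underlying: u-fovivaf-ze-i
MOD=ol - signalled by the affix u-
TOR=ak - signalled by the affix -ze
VEL=zo - signalled by the affix -i
check: ufovivafzei -> ufovivavzei
lemma: fovivaf; MOD=ol; TOR=ak; VEL=zo


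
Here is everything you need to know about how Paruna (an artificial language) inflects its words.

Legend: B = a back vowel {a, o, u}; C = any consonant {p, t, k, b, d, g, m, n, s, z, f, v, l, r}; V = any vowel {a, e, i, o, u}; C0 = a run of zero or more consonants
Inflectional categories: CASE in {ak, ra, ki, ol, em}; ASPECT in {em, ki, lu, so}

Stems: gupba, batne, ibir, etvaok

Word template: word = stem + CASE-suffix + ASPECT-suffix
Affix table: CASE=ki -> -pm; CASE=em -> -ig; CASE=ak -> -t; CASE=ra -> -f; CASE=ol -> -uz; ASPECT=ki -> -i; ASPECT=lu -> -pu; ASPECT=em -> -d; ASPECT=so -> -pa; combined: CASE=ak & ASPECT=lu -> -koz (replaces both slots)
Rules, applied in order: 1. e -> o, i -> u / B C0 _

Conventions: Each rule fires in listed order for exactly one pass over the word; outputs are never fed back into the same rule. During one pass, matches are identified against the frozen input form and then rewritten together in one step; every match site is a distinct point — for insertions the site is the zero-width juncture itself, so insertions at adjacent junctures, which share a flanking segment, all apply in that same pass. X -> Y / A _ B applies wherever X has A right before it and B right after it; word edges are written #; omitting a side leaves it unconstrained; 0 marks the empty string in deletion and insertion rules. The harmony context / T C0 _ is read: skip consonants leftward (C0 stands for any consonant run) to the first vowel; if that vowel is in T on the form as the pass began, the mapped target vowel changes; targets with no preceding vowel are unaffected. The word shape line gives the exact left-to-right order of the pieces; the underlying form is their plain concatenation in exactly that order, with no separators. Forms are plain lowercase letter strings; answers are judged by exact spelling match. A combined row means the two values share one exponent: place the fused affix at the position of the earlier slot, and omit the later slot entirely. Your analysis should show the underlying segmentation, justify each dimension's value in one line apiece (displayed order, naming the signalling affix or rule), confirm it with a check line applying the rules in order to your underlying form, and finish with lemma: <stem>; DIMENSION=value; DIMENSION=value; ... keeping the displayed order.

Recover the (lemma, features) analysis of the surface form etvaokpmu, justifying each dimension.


underlying: etvaok-pm-i
CASE=ki - signalled by the affix -pm
ASPECT=ki - signalled by the affix -i
check: etvaokpmi -> etvaokpmu
lemma: etvaok; CASE=ki; ASPECT=ki


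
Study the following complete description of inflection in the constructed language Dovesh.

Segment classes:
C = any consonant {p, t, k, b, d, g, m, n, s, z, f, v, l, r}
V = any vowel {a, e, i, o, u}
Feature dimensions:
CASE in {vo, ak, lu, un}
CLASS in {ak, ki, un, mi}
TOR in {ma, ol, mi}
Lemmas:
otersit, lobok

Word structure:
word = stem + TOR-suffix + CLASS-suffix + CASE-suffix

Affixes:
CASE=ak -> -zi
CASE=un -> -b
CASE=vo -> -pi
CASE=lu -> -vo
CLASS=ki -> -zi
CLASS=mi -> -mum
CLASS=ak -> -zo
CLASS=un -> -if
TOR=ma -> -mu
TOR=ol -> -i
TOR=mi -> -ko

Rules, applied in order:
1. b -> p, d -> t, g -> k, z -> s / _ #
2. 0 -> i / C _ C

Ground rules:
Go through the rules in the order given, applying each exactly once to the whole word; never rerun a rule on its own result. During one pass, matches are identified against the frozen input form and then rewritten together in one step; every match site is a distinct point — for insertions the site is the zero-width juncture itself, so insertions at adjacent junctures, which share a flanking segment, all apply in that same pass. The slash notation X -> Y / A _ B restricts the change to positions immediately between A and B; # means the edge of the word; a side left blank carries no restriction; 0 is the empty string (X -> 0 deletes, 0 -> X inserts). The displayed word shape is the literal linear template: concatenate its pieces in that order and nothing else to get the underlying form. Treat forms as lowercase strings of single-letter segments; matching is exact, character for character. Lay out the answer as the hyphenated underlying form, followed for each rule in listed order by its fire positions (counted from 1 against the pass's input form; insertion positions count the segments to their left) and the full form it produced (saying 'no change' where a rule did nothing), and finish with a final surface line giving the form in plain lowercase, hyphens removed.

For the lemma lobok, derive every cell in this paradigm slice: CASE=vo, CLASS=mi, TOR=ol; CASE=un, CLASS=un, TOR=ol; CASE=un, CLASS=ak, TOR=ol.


cell CASE=vo, CLASS=mi, TOR=ol:
underlying: lobok-i-mum-pi
1. b -> p, d -> t, g -> k, z -> s / _ #: no change
2. 0 -> i / C _ C: inserts after position(s) 9: lobokimumipi
surface: lobokimumipi

cell CASE=un, CLASS=un, TOR=ol:
underlying: lobok-i-if-b
1. b -> p, d -> t, g -> k, z -> s / _ #: fires at position(s) 9: lobokiifp
2. 0 -> i / C _ C: inserts after position(s) 8: lobokiifip
surface: lobokiifip

cell CASE=un, CLASS=ak, TOR=ol:
underlying: lobok-i-zo-b
1. b -> p, d -> t, g -> k, z -> s / _ #: fires at position(s) 9: lobokizop
2. 0 -> i / C _ C: no change
surface: lobokizop


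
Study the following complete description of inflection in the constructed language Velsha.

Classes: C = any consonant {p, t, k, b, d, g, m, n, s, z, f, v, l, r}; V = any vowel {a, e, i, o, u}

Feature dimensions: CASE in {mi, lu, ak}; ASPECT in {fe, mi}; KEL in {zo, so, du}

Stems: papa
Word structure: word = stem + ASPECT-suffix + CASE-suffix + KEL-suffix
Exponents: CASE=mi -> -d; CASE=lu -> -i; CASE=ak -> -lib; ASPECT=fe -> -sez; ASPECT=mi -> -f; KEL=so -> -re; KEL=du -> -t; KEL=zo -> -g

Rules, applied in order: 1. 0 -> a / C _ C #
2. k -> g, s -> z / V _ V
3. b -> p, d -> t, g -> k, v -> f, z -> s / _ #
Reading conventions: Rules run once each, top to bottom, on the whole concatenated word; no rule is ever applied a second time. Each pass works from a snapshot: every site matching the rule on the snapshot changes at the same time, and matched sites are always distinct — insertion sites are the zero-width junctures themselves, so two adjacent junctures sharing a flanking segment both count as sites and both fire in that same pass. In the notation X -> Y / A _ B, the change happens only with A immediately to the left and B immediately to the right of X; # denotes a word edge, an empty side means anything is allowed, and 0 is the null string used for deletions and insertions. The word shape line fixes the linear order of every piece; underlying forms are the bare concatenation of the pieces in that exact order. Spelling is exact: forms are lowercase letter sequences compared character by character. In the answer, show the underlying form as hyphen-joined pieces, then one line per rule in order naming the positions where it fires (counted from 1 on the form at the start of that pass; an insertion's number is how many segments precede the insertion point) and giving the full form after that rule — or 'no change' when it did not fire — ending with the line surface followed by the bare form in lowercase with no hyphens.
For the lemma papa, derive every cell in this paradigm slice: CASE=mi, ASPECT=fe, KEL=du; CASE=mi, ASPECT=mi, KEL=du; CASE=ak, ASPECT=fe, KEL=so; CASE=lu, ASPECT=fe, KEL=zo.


cell CASE=mi, ASPECT=fe, KEL=du:
underlying: papa-sez-d-t
1. 0 -> a / C _ C #: inserts after position(s) 8: papasezdat
2. k -> g, s -> z / V _ V: fires at position(s) 5: papazezdat
3. b -> p, d -> t, g -> k, v -> f, z -> s / _ #: no change
surface: papazezdat

cell CASE=mi, ASPECT=mi, KEL=du:
underlying: papa-f-d-t
1. 0 -> a / C _ C #: inserts after position(s) 6: papafdat
2. k -> g, s -> z / V _ V: no change
3. b -> p, d -> t, g -> k, v -> f, z -> s / _ #: no change
surface: papafdat

cell CASE=ak, ASPECT=fe, KEL=so:
underlying: papa-sez-lib-re
1. 0 -> a / C _ C #: no change
2. k -> g, s -> z / V _ V: fires at position(s) 5: papazezlibre
3. b -> p, d -> t, g -> k, v -> f, z -> s / _ #: no change
surface: papazezlibre

cell CASE=lu, ASPECT=fe, KEL=zo:
underlying: papa-sez-i-g
1. 0 -> a / C _ C #: no change
2. k -> g, s -> z / V _ V: fires at position(s) 5: papazezig
3. b -> p, d -> t, g -> k, v -> f, z -> s / _ #: fires at position(s) 9: papazezik
surface: papazezik


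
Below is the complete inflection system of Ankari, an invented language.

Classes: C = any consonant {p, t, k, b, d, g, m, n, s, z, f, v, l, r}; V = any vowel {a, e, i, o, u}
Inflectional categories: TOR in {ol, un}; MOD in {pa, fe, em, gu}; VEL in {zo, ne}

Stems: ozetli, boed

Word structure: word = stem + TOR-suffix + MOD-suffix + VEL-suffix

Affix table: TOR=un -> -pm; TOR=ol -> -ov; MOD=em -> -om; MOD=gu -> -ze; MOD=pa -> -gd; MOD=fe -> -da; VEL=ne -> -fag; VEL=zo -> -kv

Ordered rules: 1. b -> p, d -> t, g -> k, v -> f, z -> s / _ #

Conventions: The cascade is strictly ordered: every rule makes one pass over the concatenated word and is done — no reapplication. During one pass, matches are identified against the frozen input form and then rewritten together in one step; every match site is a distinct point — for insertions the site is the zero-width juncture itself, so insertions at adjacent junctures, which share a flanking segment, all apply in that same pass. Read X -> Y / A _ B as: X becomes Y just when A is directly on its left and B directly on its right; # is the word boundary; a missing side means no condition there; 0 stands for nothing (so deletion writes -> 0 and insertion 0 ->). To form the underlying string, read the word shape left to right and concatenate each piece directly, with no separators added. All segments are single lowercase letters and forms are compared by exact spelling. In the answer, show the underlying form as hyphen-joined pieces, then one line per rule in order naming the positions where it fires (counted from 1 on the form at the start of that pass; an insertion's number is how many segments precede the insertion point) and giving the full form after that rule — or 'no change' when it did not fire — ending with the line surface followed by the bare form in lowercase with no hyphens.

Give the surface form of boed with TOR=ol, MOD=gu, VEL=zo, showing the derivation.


underlying: boed-ov-ze-kv
1. b -> p, d -> t, g -> k, v -> f, z -> s / _ #: fires at position(s) 10: boedovzekf
surface: boedovzekf


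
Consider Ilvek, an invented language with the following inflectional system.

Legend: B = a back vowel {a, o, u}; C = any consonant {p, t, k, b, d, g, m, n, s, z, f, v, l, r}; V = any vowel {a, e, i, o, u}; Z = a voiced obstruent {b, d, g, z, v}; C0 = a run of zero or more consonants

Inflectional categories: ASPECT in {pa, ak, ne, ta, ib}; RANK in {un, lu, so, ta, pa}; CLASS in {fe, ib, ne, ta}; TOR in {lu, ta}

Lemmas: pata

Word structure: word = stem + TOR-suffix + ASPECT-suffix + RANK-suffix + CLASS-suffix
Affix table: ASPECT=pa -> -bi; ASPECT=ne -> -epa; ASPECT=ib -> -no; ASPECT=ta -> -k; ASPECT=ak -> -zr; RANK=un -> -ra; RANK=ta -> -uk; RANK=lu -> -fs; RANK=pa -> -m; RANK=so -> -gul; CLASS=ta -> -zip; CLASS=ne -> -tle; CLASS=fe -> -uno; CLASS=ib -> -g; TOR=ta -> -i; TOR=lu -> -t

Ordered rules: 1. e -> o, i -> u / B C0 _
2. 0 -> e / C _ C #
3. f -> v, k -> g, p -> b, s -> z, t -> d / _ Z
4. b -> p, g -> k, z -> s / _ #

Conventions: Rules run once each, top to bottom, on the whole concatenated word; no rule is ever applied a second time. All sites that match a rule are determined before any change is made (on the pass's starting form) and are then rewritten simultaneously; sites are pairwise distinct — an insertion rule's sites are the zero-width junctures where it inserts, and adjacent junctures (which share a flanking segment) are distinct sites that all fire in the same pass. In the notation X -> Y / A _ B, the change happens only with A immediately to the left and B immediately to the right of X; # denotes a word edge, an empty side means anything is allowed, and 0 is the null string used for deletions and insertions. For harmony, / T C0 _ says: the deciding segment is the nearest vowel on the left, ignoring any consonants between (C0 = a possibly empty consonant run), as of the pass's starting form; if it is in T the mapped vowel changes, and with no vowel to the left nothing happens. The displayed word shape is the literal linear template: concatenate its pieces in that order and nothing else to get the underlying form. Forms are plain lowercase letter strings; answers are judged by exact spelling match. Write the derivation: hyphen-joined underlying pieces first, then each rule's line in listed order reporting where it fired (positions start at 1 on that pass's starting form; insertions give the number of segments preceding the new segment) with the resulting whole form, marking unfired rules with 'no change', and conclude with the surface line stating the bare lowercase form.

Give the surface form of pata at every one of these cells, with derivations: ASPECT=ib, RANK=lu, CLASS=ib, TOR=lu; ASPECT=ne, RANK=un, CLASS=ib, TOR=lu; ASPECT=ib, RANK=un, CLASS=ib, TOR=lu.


cell ASPECT=ib, RANK=lu, CLASS=ib, TOR=lu:
underlying: pata-t-no-fs-g
1. e -> o, i -> u / B C0 _: no change
2. 0 -> e / C _ C #: inserts after position(s) 9: patatnofseg
3. f -> v, k -> g, p -> b, s -> z, t -> d / _ Z: no change
4. b -> p, g -> k, z -> s / _ #: fires at position(s) 11: patatnofsek
surface: patatnofsek

cell ASPECT=ne, RANK=un, CLASS=ib, TOR=lu:
underlying: pata-t-epa-ra-g
1. e -> o, i -> u / B C0 _: fires at position(s) 6: patatoparag
2. 0 -> e / C _ C #: no change
3. f -> v, k -> g, p -> b, s -> z, t -> d / _ Z: no change
4. b -> p, g -> k, z -> s / _ #: fires at position(s) 11: patatoparak
surface: patatoparak

cell ASPECT=ib, RANK=un, CLASS=ib, TOR=lu:
underlying: pata-t-no-ra-g
1. e -> o, i -> u / B C0 _: no change
2. 0 -> e / C _ C #: no change
3. f -> v, k -> g, p -> b, s -> z, t -> d / _ Z: no change
4. b -> p, g -> k, z -> s / _ #: fires at position(s) 10: patatnorak
surface: patatnorak


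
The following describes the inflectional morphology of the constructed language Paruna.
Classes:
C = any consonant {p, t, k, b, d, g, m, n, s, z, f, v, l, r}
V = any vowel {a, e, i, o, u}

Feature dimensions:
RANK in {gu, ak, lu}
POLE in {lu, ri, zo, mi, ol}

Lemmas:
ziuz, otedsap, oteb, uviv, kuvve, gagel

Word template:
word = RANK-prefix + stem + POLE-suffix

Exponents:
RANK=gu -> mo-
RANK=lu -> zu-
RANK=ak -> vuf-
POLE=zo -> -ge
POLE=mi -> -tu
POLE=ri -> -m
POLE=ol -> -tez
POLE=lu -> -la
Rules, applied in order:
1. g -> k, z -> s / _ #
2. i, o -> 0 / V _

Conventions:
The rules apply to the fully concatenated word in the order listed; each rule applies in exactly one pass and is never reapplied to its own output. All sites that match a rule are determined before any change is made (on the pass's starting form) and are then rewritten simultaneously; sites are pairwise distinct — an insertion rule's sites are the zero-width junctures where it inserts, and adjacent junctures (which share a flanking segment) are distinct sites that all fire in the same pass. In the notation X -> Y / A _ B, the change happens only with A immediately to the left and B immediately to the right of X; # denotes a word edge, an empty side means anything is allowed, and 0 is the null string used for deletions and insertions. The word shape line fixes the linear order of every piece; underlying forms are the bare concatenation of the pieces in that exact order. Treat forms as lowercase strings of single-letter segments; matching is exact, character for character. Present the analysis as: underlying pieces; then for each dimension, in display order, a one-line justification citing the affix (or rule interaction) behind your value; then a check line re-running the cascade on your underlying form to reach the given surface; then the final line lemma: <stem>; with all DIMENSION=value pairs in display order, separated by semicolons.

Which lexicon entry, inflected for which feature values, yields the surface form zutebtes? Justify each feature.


underlying: zu-oteb-tez
RANK=lu - signalled by the affix zu-
POLE=ol - signalled by the affix -tez
check: zuotebtez -> zuotebtes -> zutebtes
lemma: oteb; RANK=lu; POLE=ol


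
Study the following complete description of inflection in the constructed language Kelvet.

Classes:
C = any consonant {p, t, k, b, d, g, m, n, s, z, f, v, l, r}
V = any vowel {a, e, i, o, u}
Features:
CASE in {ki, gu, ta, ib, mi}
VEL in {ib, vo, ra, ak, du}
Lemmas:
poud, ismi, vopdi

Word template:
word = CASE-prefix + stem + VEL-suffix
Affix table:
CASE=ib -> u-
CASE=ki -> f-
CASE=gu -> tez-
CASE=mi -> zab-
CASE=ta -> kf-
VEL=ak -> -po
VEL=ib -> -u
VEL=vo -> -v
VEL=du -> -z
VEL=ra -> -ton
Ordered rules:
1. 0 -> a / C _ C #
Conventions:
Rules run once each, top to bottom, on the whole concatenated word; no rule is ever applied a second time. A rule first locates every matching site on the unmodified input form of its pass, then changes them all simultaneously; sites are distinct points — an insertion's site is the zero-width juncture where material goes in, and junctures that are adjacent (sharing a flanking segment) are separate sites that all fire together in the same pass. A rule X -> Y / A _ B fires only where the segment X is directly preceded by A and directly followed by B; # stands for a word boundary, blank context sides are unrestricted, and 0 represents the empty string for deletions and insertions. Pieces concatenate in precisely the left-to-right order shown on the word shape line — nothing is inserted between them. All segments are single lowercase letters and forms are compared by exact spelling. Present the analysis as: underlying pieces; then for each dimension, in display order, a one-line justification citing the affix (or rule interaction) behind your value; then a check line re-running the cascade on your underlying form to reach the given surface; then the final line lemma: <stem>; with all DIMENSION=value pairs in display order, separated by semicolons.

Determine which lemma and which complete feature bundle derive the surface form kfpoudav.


underlying: kf-poud-v
CASE=ta - signalled by the affix kf-
VEL=vo - signalled by the affix -v
check: kfpoudv -> kfpoudav
lemma: poud; CASE=ta; VEL=vo
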